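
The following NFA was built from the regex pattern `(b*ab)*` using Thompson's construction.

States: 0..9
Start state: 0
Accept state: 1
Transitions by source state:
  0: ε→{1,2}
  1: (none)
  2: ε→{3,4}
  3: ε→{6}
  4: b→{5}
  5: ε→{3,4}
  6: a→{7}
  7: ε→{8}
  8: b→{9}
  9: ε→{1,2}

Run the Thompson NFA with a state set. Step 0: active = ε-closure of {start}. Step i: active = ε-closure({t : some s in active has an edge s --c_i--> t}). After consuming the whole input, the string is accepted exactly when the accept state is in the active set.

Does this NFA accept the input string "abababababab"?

S₀ = ε-closure({0}) = {0,1,2,3,4,6}
'a' @ 1: {7,8}
'b' @ 2: {1,2,3,4,6,9}  (accept∈set)
'a' @ 3: {7,8}
'b' @ 4: {1,2,3,4,6,9}  (accept∈set)
'a' @ 5: {7,8}
'b' @ 6: {1,2,3,4,6,9}  (accept∈set)
'a' @ 7: {7,8}
'b' @ 8: {1,2,3,4,6,9}  (accept∈set)
'a' @ 9: {7,8}
'b' @ 10: {1,2,3,4,6,9}  (accept∈set)
'a' @ 11: {7,8}
'b' @ 12: {1,2,3,4,6,9}  (accept∈set)
end set {1,2,3,4,6,9} — state 1 in

Answer: ACCEPT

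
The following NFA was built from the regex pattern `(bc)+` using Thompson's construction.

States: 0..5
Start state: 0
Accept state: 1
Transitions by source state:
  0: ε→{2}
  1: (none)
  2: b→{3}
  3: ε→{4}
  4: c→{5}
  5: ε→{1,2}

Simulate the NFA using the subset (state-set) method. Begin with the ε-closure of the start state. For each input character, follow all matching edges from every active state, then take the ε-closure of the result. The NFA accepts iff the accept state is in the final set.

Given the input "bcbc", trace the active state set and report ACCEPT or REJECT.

start: ε-closure({0}) = {0,2}
'b' @ 1: {3,4}
'c' @ 2: {1,2,5}  ✓accept
'b' @ 3: {3,4}
'c' @ 4: {1,2,5}  ✓accept
end set {1,2,5} — state 1 in

Answer: ACCEPT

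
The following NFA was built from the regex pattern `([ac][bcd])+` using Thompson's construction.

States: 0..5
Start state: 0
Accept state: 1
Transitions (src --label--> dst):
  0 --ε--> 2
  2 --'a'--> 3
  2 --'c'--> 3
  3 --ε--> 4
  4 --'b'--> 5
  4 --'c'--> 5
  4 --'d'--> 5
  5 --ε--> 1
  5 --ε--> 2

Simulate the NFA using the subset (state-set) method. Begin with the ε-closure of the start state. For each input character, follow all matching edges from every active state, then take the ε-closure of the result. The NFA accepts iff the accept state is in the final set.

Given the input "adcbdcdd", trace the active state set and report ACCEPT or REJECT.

S₀ = ε-closure({0}) = {0,2}
'a' @ 1: {3,4}
'd' @ 2: {1,2,5}  ✓accept
'c' @ 3: {3,4}
'b' @ 4: {1,2,5}  ✓accept
'd' @ 5: {}  — dead — no transitions
rest 'cdd' ignored (set empty)
end set {} — state 1 not in

Answer: REJECT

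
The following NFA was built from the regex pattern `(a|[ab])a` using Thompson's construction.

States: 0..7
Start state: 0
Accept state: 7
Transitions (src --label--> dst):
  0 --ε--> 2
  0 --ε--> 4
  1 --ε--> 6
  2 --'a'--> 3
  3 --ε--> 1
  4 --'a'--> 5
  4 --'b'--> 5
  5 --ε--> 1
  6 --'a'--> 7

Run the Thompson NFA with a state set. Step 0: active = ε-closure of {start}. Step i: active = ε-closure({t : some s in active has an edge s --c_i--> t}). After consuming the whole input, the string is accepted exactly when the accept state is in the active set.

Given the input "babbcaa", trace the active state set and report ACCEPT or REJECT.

initial (ε-close {0}): {0,2,4}
'b' @ 1: {1,5,6}
'a' @ 2: {7}  ✓accept
'b' @ 3: {}  — dead — no transitions
rest 'bcaa' ignored (set empty)
end set {} — state 7 not in

Answer: REJECT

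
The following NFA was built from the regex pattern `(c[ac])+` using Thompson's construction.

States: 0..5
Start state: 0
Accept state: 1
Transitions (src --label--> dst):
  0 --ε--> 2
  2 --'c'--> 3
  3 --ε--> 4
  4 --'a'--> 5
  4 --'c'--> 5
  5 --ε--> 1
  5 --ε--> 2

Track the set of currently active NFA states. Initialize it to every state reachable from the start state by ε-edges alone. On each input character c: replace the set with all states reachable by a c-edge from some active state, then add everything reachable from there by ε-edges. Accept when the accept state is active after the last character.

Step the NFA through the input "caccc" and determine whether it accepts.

S₀ = ε-closure({0}) = {0,2}
'c' @ 1: {3,4}
'a' @ 2: {1,2,5}  [accepting]
'c' @ 3: {3,4}
'c' @ 4: {1,2,5}  [accepting]
'c' @ 5: {3,4}
end set {3,4} — state 1 not in

Answer: REJECT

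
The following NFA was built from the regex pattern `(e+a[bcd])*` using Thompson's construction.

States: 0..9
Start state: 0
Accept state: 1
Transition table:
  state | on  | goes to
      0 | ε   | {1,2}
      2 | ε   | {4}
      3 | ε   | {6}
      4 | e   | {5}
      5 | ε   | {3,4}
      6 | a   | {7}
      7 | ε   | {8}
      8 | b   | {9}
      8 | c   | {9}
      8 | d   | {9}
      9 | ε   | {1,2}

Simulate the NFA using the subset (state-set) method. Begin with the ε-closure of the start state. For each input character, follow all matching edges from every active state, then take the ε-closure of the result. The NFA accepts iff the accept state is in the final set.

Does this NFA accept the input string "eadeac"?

Answer: ACCEPT

Steps:
initial (ε-close {0}): {0,1,2,4}
'e' @ 1: {3,4,5,6}
'a' @ 2: {7,8}
'd' @ 3: {1,2,4,9}  ✓accept
'e' @ 4: {3,4,5,6}
'a' @ 5: {7,8}
'c' @ 6: {1,2,4,9}  ✓accept
after full input: {1,2,4,9}  (accept=1 in)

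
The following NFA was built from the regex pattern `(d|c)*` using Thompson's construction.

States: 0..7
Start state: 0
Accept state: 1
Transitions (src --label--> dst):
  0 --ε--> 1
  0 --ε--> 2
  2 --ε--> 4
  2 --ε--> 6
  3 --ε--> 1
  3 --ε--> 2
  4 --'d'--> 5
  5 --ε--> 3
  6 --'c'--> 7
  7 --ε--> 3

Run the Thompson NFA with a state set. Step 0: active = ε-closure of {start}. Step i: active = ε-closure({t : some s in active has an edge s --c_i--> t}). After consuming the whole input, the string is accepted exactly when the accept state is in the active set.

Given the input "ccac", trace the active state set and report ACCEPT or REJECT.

Answer: REJECT

Derivation:
S₀ = ε-closure({0}) = {0,1,2,4,6}
'c' @ 1: {1,2,3,4,6,7}  (accept∈set)
'c' @ 2: {1,2,3,4,6,7}  (accept∈set)
'a' @ 3: {}  — dead — no transitions
rest 'c' ignored (set empty)
final: {}; accept 1 not in set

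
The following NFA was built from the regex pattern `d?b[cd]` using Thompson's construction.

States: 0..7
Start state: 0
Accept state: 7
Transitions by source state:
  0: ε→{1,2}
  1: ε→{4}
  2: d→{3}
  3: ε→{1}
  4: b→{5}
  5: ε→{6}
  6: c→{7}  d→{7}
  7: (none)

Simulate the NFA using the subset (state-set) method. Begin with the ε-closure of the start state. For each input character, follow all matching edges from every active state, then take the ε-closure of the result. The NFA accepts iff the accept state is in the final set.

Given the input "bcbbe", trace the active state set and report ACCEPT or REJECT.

Answer: REJECT

Derivation:
start: ε-closure({0}) = {0,1,2,4}
'b' @ 1: {5,6}
'c' @ 2: {7}  (accept∈set)
'b' @ 3: {}  — dead — no transitions
rest 'be' ignored (set empty)
after full input: {}  (accept=7 not in)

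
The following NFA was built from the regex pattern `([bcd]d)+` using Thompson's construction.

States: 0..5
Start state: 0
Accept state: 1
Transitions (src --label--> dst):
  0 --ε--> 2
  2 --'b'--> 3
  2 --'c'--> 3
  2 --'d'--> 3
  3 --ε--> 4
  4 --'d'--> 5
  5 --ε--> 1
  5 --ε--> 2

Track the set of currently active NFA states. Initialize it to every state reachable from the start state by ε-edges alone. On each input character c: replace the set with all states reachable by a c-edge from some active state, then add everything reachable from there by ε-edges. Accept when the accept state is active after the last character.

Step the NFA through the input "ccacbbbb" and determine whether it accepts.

start: ε-closure({0}) = {0,2}
'c' @ 1: {3,4}
'c' @ 2: {}  — state set empty
rest 'acbbbb' ignored (set empty)
after full input: {}  (accept=1 not in)

Answer: REJECT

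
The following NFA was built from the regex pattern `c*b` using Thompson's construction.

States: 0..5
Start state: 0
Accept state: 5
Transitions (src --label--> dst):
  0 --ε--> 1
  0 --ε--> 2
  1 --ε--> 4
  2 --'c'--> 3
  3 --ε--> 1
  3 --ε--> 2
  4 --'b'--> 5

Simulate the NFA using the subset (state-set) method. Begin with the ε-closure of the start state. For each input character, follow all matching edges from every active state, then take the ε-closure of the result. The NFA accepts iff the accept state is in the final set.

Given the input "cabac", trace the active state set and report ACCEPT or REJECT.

start: ε-closure({0}) = {0,1,2,4}
'c' @ 1: {1,2,3,4}
'a' @ 2: {}  — no active states
rest 'bac' ignored (set empty)
after full input: {}  (accept=5 not in)

Answer: REJECT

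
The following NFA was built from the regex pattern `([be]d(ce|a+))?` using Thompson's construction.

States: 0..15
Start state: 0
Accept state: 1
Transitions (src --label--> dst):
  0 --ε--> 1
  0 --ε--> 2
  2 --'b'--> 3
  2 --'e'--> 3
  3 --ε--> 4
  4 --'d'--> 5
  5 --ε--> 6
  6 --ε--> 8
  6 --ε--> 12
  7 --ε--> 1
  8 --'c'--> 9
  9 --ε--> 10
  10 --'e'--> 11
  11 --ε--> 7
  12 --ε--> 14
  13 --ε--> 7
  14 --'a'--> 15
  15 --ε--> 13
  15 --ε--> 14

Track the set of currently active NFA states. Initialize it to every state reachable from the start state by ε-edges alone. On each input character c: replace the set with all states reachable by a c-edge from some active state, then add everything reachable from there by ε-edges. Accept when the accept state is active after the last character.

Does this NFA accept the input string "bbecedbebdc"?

initial (ε-close {0}): {0,1,2}
'b' @ 1: {3,4}
'b' @ 2: {}  — dead — no transitions
rest 'ecedbebdc' ignored (set empty)
end set {} — state 1 not in

Answer: REJECT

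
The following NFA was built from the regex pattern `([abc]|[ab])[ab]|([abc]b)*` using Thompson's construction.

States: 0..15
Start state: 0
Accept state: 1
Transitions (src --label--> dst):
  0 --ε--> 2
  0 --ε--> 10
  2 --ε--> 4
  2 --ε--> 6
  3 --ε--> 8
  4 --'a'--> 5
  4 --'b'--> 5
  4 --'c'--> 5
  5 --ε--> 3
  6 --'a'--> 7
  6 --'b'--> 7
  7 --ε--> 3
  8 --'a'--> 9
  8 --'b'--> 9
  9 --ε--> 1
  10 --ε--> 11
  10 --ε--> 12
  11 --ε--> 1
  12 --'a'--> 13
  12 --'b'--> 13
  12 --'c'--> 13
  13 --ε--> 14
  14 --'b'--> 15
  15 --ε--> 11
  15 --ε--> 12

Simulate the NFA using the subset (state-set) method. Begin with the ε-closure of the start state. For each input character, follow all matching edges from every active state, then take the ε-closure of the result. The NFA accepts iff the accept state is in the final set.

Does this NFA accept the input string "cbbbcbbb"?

Answer: ACCEPT

Derivation:
initial (ε-close {0}): {0,1,2,4,6,10,11,12}
'c' @ 1: {3,5,8,13,14}
'b' @ 2: {1,9,11,12,15}  (accept∈set)
'b' @ 3: {13,14}
'b' @ 4: {1,11,12,15}  (accept∈set)
'c' @ 5: {13,14}
'b' @ 6: {1,11,12,15}  (accept∈set)
'b' @ 7: {13,14}
'b' @ 8: {1,11,12,15}  (accept∈set)
final: {1,11,12,15}; accept 1 in set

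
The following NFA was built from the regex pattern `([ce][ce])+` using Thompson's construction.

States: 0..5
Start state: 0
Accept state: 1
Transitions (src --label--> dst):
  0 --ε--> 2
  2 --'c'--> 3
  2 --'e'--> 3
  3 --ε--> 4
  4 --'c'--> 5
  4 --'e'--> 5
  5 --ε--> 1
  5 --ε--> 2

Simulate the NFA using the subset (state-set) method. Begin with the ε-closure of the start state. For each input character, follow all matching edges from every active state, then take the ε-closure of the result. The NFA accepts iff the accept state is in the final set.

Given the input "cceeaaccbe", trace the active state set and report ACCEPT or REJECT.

initial (ε-close {0}): {0,2}
'c' @ 1: {3,4}
'c' @ 2: {1,2,5}  ✓accept
'e' @ 3: {3,4}
'e' @ 4: {1,2,5}  ✓accept
'a' @ 5: {}  — state set empty
rest 'accbe' ignored (set empty)
final: {}; accept 1 not in set

Answer: REJECT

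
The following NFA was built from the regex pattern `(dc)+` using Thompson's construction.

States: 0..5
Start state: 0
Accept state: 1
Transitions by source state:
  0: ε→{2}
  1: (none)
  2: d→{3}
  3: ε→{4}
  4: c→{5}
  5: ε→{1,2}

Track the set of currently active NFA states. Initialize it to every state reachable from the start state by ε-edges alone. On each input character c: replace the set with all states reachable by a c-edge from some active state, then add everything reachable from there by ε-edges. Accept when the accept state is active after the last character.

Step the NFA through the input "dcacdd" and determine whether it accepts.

initial (ε-close {0}): {0,2}
'd' @ 1: {3,4}
'c' @ 2: {1,2,5}  [accepting]
'a' @ 3: {}  — dead — no transitions
rest 'cdd' ignored (set empty)
after full input: {}  (accept=1 not in)

Answer: REJECT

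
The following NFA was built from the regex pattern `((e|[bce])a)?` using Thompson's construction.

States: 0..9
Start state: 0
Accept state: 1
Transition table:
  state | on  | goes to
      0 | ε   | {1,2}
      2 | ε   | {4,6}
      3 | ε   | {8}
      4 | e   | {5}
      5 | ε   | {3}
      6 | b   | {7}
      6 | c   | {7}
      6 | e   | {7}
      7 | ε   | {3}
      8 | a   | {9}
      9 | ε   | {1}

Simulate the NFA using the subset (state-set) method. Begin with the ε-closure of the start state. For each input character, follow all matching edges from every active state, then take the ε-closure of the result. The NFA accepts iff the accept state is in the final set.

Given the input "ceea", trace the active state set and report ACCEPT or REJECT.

S₀ = ε-closure({0}) = {0,1,2,4,6}
'c' @ 1: {3,7,8}
'e' @ 2: {}  — dead — no transitions
rest 'ea' ignored (set empty)
final: {}; accept 1 not in set

Answer: REJECT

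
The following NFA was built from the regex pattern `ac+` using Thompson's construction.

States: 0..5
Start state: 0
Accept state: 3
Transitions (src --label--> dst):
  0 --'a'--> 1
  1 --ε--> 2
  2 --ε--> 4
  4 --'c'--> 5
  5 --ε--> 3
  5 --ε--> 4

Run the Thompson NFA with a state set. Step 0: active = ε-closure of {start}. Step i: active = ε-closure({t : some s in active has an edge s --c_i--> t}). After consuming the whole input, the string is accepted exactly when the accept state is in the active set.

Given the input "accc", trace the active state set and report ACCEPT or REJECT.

Answer: ACCEPT

Trace:
start: ε-closure({0}) = {0}
'a' @ 1: {1,2,4}
'c' @ 2: {3,4,5}  [accepting]
'c' @ 3: {3,4,5}  [accepting]
'c' @ 4: {3,4,5}  [accepting]
end set {3,4,5} — state 3 in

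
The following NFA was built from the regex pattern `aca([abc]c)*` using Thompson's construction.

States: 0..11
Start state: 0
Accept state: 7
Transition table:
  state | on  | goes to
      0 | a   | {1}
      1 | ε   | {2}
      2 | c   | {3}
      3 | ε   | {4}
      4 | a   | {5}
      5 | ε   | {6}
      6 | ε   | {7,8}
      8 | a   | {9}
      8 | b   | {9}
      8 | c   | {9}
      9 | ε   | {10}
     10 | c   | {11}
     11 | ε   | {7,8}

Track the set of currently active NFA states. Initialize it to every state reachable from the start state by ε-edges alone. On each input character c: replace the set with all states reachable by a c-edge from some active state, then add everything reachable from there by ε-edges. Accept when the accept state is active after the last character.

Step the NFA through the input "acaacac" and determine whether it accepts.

Answer: ACCEPT

Derivation:
S₀ = ε-closure({0}) = {0}
'a' @ 1: {1,2}
'c' @ 2: {3,4}
'a' @ 3: {5,6,7,8}  (accept∈set)
'a' @ 4: {9,10}
'c' @ 5: {7,8,11}  (accept∈set)
'a' @ 6: {9,10}
'c' @ 7: {7,8,11}  (accept∈set)
end set {7,8,11} — state 7 in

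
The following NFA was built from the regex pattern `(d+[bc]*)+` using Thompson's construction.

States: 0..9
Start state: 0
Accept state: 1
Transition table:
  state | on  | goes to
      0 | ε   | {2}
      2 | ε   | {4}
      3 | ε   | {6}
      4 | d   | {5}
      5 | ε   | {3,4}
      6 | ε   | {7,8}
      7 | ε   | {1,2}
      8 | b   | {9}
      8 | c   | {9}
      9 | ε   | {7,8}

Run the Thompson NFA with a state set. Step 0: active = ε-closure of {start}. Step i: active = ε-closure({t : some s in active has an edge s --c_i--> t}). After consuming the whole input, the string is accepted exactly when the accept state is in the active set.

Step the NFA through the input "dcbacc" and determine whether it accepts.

start: ε-closure({0}) = {0,2,4}
'd' @ 1: {1,2,3,4,5,6,7,8}  (accept∈set)
'c' @ 2: {1,2,4,7,8,9}  (accept∈set)
'b' @ 3: {1,2,4,7,8,9}  (accept∈set)
'a' @ 4: {}  — state set empty
rest 'cc' ignored (set empty)
after full input: {}  (accept=1 not in)

Answer: REJECT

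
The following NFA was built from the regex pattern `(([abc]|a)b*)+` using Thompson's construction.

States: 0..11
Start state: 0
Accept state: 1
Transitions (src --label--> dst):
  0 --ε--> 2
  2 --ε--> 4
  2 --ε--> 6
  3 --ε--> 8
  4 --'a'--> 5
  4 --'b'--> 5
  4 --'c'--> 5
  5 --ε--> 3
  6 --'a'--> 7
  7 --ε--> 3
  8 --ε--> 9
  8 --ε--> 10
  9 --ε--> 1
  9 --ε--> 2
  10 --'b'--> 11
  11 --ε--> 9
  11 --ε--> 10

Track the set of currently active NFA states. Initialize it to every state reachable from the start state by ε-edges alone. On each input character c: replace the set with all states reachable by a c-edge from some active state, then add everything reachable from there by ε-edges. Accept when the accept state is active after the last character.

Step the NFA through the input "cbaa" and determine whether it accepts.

S₀ = ε-closure({0}) = {0,2,4,6}
'c' @ 1: {1,2,3,4,5,6,8,9,10}  ✓accept
'b' @ 2: {1,2,3,4,5,6,8,9,10,11}  ✓accept
'a' @ 3: {1,2,3,4,5,6,7,8,9,10}  ✓accept
'a' @ 4: {1,2,3,4,5,6,7,8,9,10}  ✓accept
final: {1,2,3,4,5,6,7,8,9,10}; accept 1 in set

Answer: ACCEPT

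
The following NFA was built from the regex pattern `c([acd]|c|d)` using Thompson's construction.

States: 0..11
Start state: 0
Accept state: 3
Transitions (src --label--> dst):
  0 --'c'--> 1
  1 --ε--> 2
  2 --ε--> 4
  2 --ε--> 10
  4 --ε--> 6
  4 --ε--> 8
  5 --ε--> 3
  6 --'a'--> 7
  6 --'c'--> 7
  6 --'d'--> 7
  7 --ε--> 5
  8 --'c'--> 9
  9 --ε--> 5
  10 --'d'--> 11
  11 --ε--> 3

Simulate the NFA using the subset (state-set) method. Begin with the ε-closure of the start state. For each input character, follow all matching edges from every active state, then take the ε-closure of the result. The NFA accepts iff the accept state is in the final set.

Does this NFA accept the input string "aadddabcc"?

S₀ = ε-closure({0}) = {0}
'a' @ 1: {}  — no active states
rest 'adddabcc' ignored (set empty)
after full input: {}  (accept=3 not in)

Answer: REJECT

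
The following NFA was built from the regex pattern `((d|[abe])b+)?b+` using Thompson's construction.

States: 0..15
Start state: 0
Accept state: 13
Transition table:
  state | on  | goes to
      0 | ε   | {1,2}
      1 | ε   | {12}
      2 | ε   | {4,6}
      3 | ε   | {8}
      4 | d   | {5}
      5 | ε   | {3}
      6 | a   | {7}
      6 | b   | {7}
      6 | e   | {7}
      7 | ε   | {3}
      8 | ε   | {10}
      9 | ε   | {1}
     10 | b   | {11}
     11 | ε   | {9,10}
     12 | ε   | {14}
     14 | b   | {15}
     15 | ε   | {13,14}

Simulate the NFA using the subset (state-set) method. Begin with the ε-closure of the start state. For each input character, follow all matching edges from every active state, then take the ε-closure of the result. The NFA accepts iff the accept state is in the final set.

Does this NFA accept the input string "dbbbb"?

Answer: ACCEPT

Trace:
S₀ = ε-closure({0}) = {0,1,2,4,6,12,14}
'd' @ 1: {3,5,8,10}
'b' @ 2: {1,9,10,11,12,14}
'b' @ 3: {1,9,10,11,12,13,14,15}  ✓accept
'b' @ 4: {1,9,10,11,12,13,14,15}  ✓accept
'b' @ 5: {1,9,10,11,12,13,14,15}  ✓accept
after full input: {1,9,10,11,12,13,14,15}  (accept=13 in)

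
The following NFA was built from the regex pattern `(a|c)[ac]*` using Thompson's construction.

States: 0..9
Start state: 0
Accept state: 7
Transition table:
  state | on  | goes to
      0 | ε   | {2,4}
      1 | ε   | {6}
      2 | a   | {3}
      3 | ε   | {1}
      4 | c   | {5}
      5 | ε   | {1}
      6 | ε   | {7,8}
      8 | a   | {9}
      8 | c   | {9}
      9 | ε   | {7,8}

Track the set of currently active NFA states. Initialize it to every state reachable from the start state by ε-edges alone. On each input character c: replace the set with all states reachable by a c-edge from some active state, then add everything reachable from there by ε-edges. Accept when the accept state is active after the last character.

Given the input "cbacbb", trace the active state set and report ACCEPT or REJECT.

S₀ = ε-closure({0}) = {0,2,4}
'c' @ 1: {1,5,6,7,8}  (accept∈set)
'b' @ 2: {}  — dead — no transitions
rest 'acbb' ignored (set empty)
after full input: {}  (accept=7 not in)

Answer: REJECT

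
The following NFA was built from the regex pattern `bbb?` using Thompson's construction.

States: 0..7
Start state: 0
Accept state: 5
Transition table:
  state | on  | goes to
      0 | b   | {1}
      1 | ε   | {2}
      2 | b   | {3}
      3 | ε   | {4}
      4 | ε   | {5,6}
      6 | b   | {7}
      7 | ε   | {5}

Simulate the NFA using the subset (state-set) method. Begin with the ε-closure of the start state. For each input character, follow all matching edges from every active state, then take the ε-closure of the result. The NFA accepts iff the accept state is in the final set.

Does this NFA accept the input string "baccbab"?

S₀ = ε-closure({0}) = {0}
'b' @ 1: {1,2}
'a' @ 2: {}  — no active states
rest 'ccbab' ignored (set empty)
final: {}; accept 5 not in set

Answer: REJECT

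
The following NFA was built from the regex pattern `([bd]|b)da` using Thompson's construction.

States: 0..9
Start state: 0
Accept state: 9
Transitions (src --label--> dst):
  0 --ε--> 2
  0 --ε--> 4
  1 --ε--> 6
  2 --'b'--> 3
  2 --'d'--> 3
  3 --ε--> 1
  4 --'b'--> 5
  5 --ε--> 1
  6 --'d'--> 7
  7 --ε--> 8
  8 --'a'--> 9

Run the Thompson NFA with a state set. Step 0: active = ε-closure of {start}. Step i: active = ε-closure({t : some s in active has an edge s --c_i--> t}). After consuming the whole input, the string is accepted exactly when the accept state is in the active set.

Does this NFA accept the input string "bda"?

start: ε-closure({0}) = {0,2,4}
'b' @ 1: {1,3,5,6}
'd' @ 2: {7,8}
'a' @ 3: {9}  [accepting]
after full input: {9}  (accept=9 in)

Answer: ACCEPT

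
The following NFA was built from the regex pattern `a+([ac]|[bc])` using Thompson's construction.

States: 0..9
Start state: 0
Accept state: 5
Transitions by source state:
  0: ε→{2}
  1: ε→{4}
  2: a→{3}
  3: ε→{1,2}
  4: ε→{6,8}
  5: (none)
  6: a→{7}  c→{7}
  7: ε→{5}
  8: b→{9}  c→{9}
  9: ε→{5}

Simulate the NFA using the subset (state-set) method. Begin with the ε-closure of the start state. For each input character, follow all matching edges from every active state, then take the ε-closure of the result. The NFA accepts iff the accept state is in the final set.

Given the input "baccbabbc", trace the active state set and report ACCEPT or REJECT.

S₀ = ε-closure({0}) = {0,2}
'b' @ 1: {}  — dead — no transitions
rest 'accbabbc' ignored (set empty)
end set {} — state 5 not in

Answer: REJECT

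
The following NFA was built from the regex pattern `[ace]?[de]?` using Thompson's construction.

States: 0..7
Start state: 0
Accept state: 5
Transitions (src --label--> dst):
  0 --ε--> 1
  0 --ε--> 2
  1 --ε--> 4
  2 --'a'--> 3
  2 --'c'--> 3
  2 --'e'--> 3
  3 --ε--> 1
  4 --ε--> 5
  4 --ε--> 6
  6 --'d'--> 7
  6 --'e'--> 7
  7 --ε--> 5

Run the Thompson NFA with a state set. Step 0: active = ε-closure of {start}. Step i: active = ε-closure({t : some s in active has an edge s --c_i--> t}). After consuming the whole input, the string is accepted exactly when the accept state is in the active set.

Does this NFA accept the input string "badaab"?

initial (ε-close {0}): {0,1,2,4,5,6}
'b' @ 1: {}  — dead — no transitions
rest 'adaab' ignored (set empty)
after full input: {}  (accept=5 not in)

Answer: REJECT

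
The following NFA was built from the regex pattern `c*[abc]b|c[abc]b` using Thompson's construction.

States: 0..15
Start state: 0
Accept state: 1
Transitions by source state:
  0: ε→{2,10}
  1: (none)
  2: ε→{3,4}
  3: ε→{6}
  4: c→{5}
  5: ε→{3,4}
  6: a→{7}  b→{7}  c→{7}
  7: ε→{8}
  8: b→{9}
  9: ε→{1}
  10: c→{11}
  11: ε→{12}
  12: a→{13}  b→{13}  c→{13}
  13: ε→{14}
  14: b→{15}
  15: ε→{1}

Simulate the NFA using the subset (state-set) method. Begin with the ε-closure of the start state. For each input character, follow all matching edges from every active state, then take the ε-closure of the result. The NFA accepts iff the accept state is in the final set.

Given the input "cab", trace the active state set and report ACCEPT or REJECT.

Answer: ACCEPT

Trace:
initial (ε-close {0}): {0,2,3,4,6,10}
'c' @ 1: {3,4,5,6,7,8,11,12}
'a' @ 2: {7,8,13,14}
'b' @ 3: {1,9,15}  [accepting]
after full input: {1,9,15}  (accept=1 in)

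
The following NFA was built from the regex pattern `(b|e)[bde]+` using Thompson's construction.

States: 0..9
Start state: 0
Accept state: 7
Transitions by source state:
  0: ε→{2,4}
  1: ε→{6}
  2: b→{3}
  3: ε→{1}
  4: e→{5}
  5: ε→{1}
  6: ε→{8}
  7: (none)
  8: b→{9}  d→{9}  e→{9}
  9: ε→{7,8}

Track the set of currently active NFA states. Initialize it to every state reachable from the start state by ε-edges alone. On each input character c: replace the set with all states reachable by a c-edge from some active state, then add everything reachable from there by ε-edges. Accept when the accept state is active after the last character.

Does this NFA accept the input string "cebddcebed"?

Answer: REJECT

Steps:
S₀ = ε-closure({0}) = {0,2,4}
'c' @ 1: {}  — state set empty
rest 'ebddcebed' ignored (set empty)
final: {}; accept 7 not in set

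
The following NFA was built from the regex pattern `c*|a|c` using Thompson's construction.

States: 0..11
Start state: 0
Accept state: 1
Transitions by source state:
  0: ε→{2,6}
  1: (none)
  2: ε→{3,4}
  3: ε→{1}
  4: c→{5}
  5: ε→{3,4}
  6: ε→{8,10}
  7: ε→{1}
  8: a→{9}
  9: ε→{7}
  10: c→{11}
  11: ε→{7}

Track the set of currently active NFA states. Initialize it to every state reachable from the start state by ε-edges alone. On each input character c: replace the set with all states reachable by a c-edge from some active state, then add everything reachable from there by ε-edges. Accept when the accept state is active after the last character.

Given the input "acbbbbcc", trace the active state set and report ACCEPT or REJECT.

start: ε-closure({0}) = {0,1,2,3,4,6,8,10}
'a' @ 1: {1,7,9}  ✓accept
'c' @ 2: {}  — no active states
rest 'bbbbcc' ignored (set empty)
after full input: {}  (accept=1 not in)

Answer: REJECT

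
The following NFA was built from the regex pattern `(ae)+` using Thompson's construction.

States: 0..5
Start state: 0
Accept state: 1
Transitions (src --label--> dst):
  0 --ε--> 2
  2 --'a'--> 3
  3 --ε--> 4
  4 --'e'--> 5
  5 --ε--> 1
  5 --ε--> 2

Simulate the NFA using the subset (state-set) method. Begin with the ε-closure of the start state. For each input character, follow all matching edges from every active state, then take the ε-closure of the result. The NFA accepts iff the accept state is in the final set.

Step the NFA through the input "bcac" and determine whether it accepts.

initial (ε-close {0}): {0,2}
'b' @ 1: {}  — dead — no transitions
rest 'cac' ignored (set empty)
after full input: {}  (accept=1 not in)

Answer: REJECT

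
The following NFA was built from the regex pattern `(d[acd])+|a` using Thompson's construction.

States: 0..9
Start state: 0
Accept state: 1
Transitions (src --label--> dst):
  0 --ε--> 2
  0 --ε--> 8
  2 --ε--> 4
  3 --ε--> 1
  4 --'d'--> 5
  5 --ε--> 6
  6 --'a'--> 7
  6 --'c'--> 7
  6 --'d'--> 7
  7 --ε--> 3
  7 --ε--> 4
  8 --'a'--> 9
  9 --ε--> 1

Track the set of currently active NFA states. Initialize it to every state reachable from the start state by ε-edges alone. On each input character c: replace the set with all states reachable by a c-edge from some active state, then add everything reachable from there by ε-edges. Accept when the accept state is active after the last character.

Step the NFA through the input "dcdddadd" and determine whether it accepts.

Answer: ACCEPT

Trace:
initial (ε-close {0}): {0,2,4,8}
'd' @ 1: {5,6}
'c' @ 2: {1,3,4,7}  ✓accept
'd' @ 3: {5,6}
'd' @ 4: {1,3,4,7}  ✓accept
'd' @ 5: {5,6}
'a' @ 6: {1,3,4,7}  ✓accept
'd' @ 7: {5,6}
'd' @ 8: {1,3,4,7}  ✓accept
final: {1,3,4,7}; accept 1 in set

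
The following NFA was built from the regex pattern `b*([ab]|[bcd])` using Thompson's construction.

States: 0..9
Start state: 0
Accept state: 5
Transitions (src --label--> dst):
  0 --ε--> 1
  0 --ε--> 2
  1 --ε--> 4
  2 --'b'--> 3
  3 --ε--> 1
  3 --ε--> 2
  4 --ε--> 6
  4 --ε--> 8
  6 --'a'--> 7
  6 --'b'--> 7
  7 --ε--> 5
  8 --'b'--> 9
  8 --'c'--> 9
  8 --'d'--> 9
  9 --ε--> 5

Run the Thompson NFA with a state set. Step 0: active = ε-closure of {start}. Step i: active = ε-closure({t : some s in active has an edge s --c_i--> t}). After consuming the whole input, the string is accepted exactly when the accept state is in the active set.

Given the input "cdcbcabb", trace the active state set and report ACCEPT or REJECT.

Answer: REJECT

Derivation:
initial (ε-close {0}): {0,1,2,4,6,8}
'c' @ 1: {5,9}  ✓accept
'd' @ 2: {}  — state set empty
rest 'cbcabb' ignored (set empty)
end set {} — state 5 not in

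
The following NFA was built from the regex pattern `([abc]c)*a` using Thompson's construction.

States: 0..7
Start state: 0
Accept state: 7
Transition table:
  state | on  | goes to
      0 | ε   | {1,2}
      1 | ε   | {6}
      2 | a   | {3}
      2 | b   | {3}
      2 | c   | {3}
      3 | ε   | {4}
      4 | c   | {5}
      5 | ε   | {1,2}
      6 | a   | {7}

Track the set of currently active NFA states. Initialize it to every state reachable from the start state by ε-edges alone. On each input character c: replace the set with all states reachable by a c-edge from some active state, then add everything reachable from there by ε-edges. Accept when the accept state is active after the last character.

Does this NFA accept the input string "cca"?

start: ε-closure({0}) = {0,1,2,6}
'c' @ 1: {3,4}
'c' @ 2: {1,2,5,6}
'a' @ 3: {3,4,7}  ✓accept
final: {3,4,7}; accept 7 in set

Answer: ACCEPT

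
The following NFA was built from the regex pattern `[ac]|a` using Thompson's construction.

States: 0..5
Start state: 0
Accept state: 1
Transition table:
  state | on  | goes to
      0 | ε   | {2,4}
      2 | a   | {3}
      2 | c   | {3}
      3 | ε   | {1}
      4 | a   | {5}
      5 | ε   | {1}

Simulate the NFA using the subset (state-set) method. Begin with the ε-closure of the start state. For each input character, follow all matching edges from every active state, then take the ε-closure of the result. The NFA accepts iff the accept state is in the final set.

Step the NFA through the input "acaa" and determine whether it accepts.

Answer: REJECT

Steps:
start: ε-closure({0}) = {0,2,4}
'a' @ 1: {1,3,5}  ✓accept
'c' @ 2: {}  — state set empty
rest 'aa' ignored (set empty)
after full input: {}  (accept=1 not in)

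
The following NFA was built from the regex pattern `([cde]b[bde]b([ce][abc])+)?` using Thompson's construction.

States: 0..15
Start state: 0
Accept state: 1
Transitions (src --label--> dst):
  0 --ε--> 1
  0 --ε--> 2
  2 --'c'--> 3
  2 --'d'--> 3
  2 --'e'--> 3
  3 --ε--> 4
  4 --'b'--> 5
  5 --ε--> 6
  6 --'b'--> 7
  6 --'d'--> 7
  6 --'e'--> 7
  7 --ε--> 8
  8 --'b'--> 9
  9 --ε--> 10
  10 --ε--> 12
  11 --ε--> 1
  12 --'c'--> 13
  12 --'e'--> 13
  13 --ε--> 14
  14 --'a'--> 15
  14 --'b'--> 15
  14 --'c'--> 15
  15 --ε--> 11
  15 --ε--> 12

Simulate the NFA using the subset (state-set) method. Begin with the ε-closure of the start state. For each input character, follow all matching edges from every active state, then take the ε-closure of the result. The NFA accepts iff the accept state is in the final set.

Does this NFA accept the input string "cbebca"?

Answer: ACCEPT

Steps:
start: ε-closure({0}) = {0,1,2}
'c' @ 1: {3,4}
'b' @ 2: {5,6}
'e' @ 3: {7,8}
'b' @ 4: {9,10,12}
'c' @ 5: {13,14}
'a' @ 6: {1,11,12,15}  ✓accept
end set {1,11,12,15} — state 1 in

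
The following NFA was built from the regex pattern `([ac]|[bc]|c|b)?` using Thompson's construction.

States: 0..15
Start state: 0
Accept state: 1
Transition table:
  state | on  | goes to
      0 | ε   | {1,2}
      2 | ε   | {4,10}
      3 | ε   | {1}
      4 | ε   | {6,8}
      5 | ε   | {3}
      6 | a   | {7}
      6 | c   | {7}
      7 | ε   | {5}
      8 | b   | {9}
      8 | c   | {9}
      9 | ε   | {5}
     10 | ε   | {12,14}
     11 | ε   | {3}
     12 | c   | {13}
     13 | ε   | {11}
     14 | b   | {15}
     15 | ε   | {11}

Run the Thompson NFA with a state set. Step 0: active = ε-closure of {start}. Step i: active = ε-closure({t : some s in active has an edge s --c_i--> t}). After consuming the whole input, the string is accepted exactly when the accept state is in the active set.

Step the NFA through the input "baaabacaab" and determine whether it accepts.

start: ε-closure({0}) = {0,1,2,4,6,8,10,12,14}
'b' @ 1: {1,3,5,9,11,15}  ✓accept
'a' @ 2: {}  — no active states
rest 'aabacaab' ignored (set empty)
after full input: {}  (accept=1 not in)

Answer: REJECT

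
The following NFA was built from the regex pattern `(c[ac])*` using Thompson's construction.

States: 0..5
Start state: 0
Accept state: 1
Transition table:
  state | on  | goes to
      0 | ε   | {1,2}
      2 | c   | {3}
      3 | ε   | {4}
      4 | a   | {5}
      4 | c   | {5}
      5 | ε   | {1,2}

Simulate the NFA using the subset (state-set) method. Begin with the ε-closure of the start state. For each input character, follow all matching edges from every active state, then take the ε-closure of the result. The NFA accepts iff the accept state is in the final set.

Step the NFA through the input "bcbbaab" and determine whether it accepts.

S₀ = ε-closure({0}) = {0,1,2}
'b' @ 1: {}  — no active states
rest 'cbbaab' ignored (set empty)
after full input: {}  (accept=1 not in)

Answer: REJECT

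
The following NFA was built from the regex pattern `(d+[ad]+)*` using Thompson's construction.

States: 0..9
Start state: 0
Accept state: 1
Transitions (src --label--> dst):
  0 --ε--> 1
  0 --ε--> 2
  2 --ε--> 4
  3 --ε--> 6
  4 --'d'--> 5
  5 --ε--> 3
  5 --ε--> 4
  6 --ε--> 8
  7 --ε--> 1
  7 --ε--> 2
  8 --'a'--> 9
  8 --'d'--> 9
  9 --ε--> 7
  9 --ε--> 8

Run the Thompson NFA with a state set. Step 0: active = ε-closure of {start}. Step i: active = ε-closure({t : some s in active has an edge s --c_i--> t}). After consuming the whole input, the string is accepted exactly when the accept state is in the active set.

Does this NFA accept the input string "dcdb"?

S₀ = ε-closure({0}) = {0,1,2,4}
'd' @ 1: {3,4,5,6,8}
'c' @ 2: {}  — state set empty
rest 'db' ignored (set empty)
final: {}; accept 1 not in set

Answer: REJECT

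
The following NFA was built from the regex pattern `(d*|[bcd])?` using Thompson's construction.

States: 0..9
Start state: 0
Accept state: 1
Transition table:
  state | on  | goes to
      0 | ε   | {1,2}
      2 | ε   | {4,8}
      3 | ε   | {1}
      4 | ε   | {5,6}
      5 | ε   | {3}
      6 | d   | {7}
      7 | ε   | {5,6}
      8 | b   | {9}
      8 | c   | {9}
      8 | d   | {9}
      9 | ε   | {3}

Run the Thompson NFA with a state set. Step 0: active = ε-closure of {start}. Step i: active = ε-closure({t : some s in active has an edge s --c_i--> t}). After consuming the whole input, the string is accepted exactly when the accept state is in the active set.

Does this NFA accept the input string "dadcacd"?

Answer: REJECT

Trace:
initial (ε-close {0}): {0,1,2,3,4,5,6,8}
'd' @ 1: {1,3,5,6,7,9}  ✓accept
'a' @ 2: {}  — dead — no transitions
rest 'dcacd' ignored (set empty)
after full input: {}  (accept=1 not in)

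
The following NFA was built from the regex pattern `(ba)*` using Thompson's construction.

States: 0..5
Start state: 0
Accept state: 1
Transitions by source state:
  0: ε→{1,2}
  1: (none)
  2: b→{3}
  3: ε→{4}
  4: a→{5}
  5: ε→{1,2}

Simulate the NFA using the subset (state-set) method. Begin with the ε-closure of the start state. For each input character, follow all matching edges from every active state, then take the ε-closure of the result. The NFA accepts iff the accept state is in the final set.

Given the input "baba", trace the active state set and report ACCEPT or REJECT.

Answer: ACCEPT

Trace:
initial (ε-close {0}): {0,1,2}
'b' @ 1: {3,4}
'a' @ 2: {1,2,5}  [accepting]
'b' @ 3: {3,4}
'a' @ 4: {1,2,5}  [accepting]
final: {1,2,5}; accept 1 in set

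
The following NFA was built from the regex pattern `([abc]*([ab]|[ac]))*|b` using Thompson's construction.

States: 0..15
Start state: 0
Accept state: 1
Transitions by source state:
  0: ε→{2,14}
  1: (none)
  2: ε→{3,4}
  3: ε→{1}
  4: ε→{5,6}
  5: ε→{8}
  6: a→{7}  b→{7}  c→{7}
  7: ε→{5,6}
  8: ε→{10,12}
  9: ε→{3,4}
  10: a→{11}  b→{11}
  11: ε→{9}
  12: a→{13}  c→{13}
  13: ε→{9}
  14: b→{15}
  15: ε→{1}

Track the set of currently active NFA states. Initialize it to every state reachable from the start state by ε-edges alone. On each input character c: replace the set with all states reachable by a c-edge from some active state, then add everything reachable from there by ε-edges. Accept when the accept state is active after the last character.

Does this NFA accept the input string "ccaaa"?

S₀ = ε-closure({0}) = {0,1,2,3,4,5,6,8,10,12,14}
'c' @ 1: {1,3,4,5,6,7,8,9,10,12,13}  ✓accept
'c' @ 2: {1,3,4,5,6,7,8,9,10,12,13}  ✓accept
'a' @ 3: {1,3,4,5,6,7,8,9,10,11,12,13}  ✓accept
'a' @ 4: {1,3,4,5,6,7,8,9,10,11,12,13}  ✓accept
'a' @ 5: {1,3,4,5,6,7,8,9,10,11,12,13}  ✓accept
end set {1,3,4,5,6,7,8,9,10,11,12,13} — state 1 in

Answer: ACCEPT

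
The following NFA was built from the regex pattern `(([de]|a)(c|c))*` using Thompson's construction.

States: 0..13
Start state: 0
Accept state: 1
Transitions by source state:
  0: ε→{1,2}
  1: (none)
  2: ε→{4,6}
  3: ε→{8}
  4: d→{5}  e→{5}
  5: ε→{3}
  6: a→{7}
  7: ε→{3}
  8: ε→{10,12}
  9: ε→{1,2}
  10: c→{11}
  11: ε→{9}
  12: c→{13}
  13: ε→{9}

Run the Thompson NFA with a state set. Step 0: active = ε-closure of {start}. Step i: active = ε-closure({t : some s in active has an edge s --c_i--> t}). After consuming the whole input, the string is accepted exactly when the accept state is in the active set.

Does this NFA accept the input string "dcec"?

S₀ = ε-closure({0}) = {0,1,2,4,6}
'd' @ 1: {3,5,8,10,12}
'c' @ 2: {1,2,4,6,9,11,13}  [accepting]
'e' @ 3: {3,5,8,10,12}
'c' @ 4: {1,2,4,6,9,11,13}  [accepting]
final: {1,2,4,6,9,11,13}; accept 1 in set

Answer: ACCEPT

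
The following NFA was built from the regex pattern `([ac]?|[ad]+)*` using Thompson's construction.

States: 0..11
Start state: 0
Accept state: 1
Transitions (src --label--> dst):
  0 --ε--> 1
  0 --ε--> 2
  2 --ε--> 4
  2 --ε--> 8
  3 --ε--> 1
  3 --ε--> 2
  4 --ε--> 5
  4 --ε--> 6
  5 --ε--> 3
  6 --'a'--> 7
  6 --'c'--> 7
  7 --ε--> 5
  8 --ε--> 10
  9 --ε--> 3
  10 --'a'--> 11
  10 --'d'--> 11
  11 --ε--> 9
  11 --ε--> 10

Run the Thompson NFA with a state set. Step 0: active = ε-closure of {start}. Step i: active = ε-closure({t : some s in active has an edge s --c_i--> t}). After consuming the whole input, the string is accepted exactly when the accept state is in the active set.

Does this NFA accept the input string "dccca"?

start: ε-closure({0}) = {0,1,2,3,4,5,6,8,10}
'd' @ 1: {1,2,3,4,5,6,8,9,10,11}  (accept∈set)
'c' @ 2: {1,2,3,4,5,6,7,8,10}  (accept∈set)
'c' @ 3: {1,2,3,4,5,6,7,8,10}  (accept∈set)
'c' @ 4: {1,2,3,4,5,6,7,8,10}  (accept∈set)
'a' @ 5: {1,2,3,4,5,6,7,8,9,10,11}  (accept∈set)
final: {1,2,3,4,5,6,7,8,9,10,11}; accept 1 in set

Answer: ACCEPT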